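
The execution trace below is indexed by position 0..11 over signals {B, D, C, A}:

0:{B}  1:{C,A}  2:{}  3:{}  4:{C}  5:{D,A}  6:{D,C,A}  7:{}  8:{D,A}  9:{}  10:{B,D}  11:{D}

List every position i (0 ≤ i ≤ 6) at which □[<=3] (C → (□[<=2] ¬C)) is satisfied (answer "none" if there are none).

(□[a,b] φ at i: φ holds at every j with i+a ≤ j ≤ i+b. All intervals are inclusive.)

none

Evaluate at each i in [0,6]:
  i=0: ✗ (fails at j=1)
  i=1: ✗ (fails at j=1)
  i=2: ✗ (fails at j=4)
  i=3: ✗ (fails at j=4)
  i=4: ✗ (fails at j=4)
  i=5: ✗ (fails at j=6)
  i=6: ✗ (fails at j=6)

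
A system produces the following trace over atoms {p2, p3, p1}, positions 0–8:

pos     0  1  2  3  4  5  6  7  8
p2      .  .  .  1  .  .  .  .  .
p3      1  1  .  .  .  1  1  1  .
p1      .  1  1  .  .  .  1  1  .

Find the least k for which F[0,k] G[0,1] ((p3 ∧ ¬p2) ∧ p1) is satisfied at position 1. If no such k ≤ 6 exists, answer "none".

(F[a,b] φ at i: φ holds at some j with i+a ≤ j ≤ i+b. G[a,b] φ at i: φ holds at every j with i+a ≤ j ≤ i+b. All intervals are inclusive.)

5

Scan j = 1,2,… for G[0,1] ((p3 ∧ ¬p2) ∧ p1):
  j=1: fails
  j=2: fails
  j=3: fails
  j=4: fails
  j=5: fails
  j=6: holds
First hit at j=6, so smallest k = 6-1 = 5.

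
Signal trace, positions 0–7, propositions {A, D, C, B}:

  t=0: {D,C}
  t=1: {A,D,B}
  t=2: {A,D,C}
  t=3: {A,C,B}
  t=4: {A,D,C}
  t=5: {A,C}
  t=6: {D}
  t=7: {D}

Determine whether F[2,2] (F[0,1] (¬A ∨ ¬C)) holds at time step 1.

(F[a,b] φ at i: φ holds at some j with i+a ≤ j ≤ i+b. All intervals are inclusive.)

Check F[0,1] (¬A ∨ ¬C) at each j in [3,3]:
  j=3: fails (none in [3,4])
No position in the window satisfies it → formula fails.

No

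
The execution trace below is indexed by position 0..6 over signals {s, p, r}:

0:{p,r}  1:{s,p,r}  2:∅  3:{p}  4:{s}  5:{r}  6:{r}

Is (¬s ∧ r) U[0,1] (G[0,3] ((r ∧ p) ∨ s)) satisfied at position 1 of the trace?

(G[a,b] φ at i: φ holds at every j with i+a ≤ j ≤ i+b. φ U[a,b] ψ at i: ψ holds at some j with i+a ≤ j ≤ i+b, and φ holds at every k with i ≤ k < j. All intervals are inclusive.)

Need some j in [1,2] with G[0,3] ((r ∧ p) ∨ s), and (¬s ∧ r) at every k in [1,j-1].
  j=1: G[0,3] ((r ∧ p) ∨ s) — fails at 2.
  j=2: G[0,3] ((r ∧ p) ∨ s) — fails at 2.
No j in the window works → until fails.

False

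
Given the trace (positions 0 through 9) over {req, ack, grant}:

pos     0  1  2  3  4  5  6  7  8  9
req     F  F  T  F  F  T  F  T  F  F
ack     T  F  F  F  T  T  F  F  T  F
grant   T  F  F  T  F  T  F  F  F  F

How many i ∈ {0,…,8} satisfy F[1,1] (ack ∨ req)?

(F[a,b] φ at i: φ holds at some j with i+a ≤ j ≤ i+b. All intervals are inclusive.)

Evaluate at each i in [0,8]:
  i=0: ✗ (none in [1,1])
  i=1: ✓ (witness j=2)
  i=2: ✗ (none in [3,3])
  i=3: ✓ (witness j=4)
  i=4: ✓ (witness j=5)
  i=5: ✗ (none in [6,6])
  i=6: ✓ (witness j=7)
  i=7: ✓ (witness j=8)
  i=8: ✗ (none in [9,9])
Positions where it holds: {1, 3, 4, 6, 7} → 5.

5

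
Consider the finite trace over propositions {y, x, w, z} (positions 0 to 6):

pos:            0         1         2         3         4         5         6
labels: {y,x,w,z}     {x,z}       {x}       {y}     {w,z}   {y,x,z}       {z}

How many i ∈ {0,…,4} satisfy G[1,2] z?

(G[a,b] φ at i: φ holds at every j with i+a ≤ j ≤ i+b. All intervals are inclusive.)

2

Evaluate at each i in [0,4]:
  i=0: ✗ (fails at j=2)
  i=1: ✗ (fails at j=2)
  i=2: ✗ (fails at j=3)
  i=3: ✓ (all of [4,5])
  i=4: ✓ (all of [5,6])
Positions where it holds: {3, 4} → 2.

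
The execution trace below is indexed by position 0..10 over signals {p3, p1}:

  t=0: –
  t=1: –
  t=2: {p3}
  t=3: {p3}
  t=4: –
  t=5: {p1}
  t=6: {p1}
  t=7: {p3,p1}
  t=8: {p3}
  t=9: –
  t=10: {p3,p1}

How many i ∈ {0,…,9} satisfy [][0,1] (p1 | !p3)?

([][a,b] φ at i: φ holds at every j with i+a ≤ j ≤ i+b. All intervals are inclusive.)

5

Evaluate at each i in [0,9]:
  i=0: ✓ (all of [0,1])
  i=1: ✗ (fails at j=2)
  i=2: ✗ (fails at j=2)
  i=3: ✗ (fails at j=3)
  i=4: ✓ (all of [4,5])
  i=5: ✓ (all of [5,6])
  i=6: ✓ (all of [6,7])
  i=7: ✗ (fails at j=8)
  i=8: ✗ (fails at j=8)
  i=9: ✓ (all of [9,10])
Positions where it holds: {0, 4, 5, 6, 9} → 5.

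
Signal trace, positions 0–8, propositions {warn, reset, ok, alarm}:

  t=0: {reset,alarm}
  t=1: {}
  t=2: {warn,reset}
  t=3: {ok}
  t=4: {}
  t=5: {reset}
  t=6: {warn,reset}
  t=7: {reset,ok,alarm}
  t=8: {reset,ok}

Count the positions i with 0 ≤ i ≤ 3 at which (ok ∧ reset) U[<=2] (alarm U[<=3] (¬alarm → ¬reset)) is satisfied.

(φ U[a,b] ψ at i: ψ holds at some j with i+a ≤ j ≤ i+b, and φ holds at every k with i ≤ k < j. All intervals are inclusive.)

3

Evaluate at each i in [0,3]:
  i=0: ✓ (rhs at j=0)
  i=1: ✓ (rhs at j=1)
  i=2: ✗ (lhs fails at k=2 before rhs at j=3)
  i=3: ✓ (rhs at j=3)
Positions where it holds: {0, 1, 3} → 3.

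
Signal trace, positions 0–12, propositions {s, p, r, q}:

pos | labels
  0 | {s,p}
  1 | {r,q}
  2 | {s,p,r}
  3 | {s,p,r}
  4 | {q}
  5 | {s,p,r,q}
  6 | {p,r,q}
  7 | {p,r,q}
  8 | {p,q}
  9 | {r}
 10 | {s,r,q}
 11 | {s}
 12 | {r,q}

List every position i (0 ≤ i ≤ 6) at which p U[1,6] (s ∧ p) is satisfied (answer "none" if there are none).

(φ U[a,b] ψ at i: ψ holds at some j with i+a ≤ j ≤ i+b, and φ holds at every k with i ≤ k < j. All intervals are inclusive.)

2

Evaluate at each i in [0,6]:
  i=0: ✗ (lhs fails at k=1 before rhs at j=2)
  i=1: ✗ (lhs fails at k=1 before rhs at j=2)
  i=2: ✓ (rhs at j=3; lhs holds on [2,2])
  i=3: ✗ (lhs fails at k=4 before rhs at j=5)
  i=4: ✗ (lhs fails at k=4 before rhs at j=5)
  i=5: ✗ (no rhs in [6,11])
  i=6: ✗ (no rhs in [7,12])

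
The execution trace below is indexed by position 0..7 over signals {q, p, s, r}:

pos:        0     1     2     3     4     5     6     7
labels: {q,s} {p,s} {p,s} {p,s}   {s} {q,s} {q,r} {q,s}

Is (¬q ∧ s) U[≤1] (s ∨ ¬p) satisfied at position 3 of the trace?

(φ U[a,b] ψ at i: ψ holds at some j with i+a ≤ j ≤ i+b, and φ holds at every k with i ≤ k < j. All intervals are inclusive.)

Holds

Need some j in [3,4] with (s ∨ ¬p), and (¬q ∧ s) at every k in [3,j-1].
  j=3: (s ∨ ¬p) holds; no prefix to check → satisfied.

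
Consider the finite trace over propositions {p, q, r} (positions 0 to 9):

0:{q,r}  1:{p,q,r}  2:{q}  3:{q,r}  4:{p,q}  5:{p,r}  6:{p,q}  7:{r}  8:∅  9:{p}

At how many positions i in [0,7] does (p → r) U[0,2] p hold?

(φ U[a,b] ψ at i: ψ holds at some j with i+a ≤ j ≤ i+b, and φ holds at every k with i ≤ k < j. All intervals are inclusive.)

8

Evaluate at each i in [0,7]:
  i=0: ✓ (rhs at j=1; lhs holds on [0,0])
  i=1: ✓ (rhs at j=1)
  i=2: ✓ (rhs at j=4; lhs holds on [2,3])
  i=3: ✓ (rhs at j=4; lhs holds on [3,3])
  i=4: ✓ (rhs at j=4)
  i=5: ✓ (rhs at j=5)
  i=6: ✓ (rhs at j=6)
  i=7: ✓ (rhs at j=9; lhs holds on [7,8])
Positions where it holds: {0, 1, 2, 3, 4, 5, 6, 7} → 8.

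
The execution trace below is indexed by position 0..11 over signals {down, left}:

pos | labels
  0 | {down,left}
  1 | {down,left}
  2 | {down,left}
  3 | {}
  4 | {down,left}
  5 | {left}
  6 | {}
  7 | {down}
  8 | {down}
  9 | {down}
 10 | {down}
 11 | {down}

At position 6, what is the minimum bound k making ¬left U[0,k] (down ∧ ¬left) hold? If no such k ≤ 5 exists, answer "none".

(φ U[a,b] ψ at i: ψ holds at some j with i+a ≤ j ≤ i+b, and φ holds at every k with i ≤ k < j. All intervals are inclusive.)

1

Need earliest j ≥ 6 with (down ∧ ¬left), and ¬left at every k in [6,j-1].
  j=6: rhs fails.
  j=7: rhs holds; lhs holds on [6,6]. k = 1.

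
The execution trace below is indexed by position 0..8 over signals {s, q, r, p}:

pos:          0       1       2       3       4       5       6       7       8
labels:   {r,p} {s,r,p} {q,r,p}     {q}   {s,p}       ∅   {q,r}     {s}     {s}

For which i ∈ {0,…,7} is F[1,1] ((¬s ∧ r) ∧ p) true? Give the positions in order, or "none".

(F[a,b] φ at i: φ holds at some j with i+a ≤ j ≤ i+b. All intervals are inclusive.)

Evaluate at each i in [0,7]:
  i=0: ✗ (none in [1,1])
  i=1: ✓ (witness j=2)
  i=2: ✗ (none in [3,3])
  i=3: ✗ (none in [4,4])
  i=4: ✗ (none in [5,5])
  i=5: ✗ (none in [6,6])
  i=6: ✗ (none in [7,7])
  i=7: ✗ (none in [8,8])

1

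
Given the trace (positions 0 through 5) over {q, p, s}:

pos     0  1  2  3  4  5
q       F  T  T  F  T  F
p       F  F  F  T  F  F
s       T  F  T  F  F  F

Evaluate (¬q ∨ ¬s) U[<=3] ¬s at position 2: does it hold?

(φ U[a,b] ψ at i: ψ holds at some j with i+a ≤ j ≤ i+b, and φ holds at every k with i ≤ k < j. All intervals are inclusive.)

Does not hold

Need some j in [2,5] with ¬s, and (¬q ∨ ¬s) at every k in [2,j-1].
  j=2: ¬s false.
  j=3: ¬s holds, but (¬q ∨ ¬s) fails at k=2 → not this j.
  j=4: ¬s holds, but (¬q ∨ ¬s) fails at k=2 → not this j.
  j=5: ¬s holds, but (¬q ∨ ¬s) fails at k=2 → not this j.
No j in the window works → until fails.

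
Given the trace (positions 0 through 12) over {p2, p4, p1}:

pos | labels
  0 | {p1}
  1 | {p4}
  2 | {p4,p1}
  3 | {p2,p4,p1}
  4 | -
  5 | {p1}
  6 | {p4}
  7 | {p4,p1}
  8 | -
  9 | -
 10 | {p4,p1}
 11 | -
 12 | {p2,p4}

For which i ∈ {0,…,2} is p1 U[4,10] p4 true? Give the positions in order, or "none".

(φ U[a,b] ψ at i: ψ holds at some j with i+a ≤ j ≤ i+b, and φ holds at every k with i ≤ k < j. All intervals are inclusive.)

none

Evaluate at each i in [0,2]:
  i=0: ✗ (lhs fails at k=1 before rhs at j=6)
  i=1: ✗ (lhs fails at k=1 before rhs at j=6)
  i=2: ✗ (lhs fails at k=4 before rhs at j=6)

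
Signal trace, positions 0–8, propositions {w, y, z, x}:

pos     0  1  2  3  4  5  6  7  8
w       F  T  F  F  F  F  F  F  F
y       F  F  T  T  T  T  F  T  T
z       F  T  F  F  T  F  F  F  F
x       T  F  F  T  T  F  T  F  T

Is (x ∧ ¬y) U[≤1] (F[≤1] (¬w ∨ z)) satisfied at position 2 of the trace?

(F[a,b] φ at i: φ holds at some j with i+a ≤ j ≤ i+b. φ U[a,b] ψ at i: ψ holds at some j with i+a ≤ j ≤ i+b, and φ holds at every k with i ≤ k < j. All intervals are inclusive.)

Need some j in [2,3] with F[≤1] (¬w ∨ z), and (x ∧ ¬y) at every k in [2,j-1].
  j=2: F[≤1] (¬w ∨ z) holds; no prefix to check → satisfied.

Holds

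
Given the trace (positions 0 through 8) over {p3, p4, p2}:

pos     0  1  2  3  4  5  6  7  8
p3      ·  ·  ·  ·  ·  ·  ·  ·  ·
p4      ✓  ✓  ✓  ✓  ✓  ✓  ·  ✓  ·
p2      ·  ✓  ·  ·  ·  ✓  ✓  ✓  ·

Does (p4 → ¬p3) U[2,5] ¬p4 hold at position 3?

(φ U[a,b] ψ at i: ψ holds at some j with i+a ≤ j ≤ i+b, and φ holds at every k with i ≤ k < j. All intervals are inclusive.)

Yes

Need some j in [5,8] with ¬p4, and (p4 → ¬p3) at every k in [3,j-1].
  j=5: ¬p4 false.
  j=6: ¬p4 holds; (p4 → ¬p3) holds at every k in [3,5] → satisfied.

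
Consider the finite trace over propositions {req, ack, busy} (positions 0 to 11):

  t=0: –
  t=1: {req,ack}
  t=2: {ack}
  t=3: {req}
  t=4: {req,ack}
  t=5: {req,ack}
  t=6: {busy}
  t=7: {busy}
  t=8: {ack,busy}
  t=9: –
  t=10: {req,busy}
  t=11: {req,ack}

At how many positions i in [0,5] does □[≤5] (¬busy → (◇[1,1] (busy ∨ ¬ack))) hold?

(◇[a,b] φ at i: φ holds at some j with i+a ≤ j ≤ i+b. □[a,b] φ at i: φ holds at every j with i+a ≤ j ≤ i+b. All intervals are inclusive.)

Evaluate at each i in [0,5]:
  i=0: ✗ (fails at j=0)
  i=1: ✗ (fails at j=1)
  i=2: ✗ (fails at j=3)
  i=3: ✗ (fails at j=3)
  i=4: ✗ (fails at j=4)
  i=5: ✓ (all of [5,10])
Positions where it holds: {5} → 1.

1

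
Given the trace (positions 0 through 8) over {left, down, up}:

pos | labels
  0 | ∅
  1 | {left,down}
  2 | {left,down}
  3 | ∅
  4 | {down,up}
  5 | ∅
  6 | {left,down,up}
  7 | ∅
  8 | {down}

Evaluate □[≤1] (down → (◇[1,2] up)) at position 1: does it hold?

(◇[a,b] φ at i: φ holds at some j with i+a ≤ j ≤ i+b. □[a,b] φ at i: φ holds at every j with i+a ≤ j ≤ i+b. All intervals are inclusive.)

Does not hold

Check (down → (◇[1,2] up)) at every j in [1,2]:
  j=1: antecedent true; consequent fails (none in [2,3]) → ✗
  j=2: antecedent true; consequent holds (witness at 4) → ✓
Fails at j=1 → formula fails.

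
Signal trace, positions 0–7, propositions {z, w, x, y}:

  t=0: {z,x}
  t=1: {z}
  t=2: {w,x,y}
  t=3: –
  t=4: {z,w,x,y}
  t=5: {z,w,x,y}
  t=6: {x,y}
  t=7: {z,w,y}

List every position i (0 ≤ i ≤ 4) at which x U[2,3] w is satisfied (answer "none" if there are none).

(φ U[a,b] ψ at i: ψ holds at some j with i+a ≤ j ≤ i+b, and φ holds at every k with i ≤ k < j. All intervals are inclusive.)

4

Evaluate at each i in [0,4]:
  i=0: ✗ (lhs fails at k=1 before rhs at j=2)
  i=1: ✗ (lhs fails at k=1 before rhs at j=4)
  i=2: ✗ (lhs fails at k=3 before rhs at j=4)
  i=3: ✗ (lhs fails at k=3 before rhs at j=5)
  i=4: ✓ (rhs at j=7; lhs holds on [4,6])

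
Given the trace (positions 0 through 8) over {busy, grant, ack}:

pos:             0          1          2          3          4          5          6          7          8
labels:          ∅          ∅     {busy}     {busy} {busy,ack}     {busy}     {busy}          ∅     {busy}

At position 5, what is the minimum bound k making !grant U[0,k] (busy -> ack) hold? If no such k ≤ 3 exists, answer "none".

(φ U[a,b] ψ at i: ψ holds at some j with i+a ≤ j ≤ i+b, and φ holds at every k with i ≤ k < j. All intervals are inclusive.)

Need earliest j ≥ 5 with (busy -> ack), and !grant at every k in [5,j-1].
  j=5: rhs fails.
  j=6: rhs fails.
  j=7: rhs holds; lhs holds on [5,6]. k = 2.

2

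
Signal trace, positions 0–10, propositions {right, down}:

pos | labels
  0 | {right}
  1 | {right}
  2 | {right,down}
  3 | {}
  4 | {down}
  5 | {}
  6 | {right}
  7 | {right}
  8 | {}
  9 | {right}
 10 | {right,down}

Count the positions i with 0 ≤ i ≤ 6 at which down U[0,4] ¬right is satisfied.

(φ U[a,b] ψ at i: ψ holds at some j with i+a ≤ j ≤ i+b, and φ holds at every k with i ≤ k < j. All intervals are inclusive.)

4

Evaluate at each i in [0,6]:
  i=0: ✗ (lhs fails at k=0 before rhs at j=3)
  i=1: ✗ (lhs fails at k=1 before rhs at j=3)
  i=2: ✓ (rhs at j=3; lhs holds on [2,2])
  i=3: ✓ (rhs at j=3)
  i=4: ✓ (rhs at j=4)
  i=5: ✓ (rhs at j=5)
  i=6: ✗ (lhs fails at k=6 before rhs at j=8)
Positions where it holds: {2, 3, 4, 5} → 4.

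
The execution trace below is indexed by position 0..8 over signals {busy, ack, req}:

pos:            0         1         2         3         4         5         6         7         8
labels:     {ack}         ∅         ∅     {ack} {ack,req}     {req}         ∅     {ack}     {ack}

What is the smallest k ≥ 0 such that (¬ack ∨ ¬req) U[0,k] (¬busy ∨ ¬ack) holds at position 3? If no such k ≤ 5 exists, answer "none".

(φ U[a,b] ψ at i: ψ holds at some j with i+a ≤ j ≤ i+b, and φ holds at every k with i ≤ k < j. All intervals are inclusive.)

0

Need earliest j ≥ 3 with (¬busy ∨ ¬ack), and (¬ack ∨ ¬req) at every k in [3,j-1].
  j=3: rhs holds (empty prefix). k = 0.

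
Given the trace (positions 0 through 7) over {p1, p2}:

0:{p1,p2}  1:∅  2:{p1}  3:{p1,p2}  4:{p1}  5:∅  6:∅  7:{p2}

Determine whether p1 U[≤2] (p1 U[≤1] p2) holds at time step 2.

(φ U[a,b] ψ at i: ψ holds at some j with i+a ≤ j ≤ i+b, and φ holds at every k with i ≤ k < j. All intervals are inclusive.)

Need some j in [2,4] with (p1 U[≤1] p2), and p1 at every k in [2,j-1].
  j=2: (p1 U[≤1] p2) holds; no prefix to check → satisfied.

Holds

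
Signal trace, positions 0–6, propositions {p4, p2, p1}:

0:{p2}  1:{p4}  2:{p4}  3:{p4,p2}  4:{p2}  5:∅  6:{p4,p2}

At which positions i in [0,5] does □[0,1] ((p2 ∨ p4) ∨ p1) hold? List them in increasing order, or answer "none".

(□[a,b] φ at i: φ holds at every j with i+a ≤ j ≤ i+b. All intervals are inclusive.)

Evaluate at each i in [0,5]:
  i=0: ✓ (all of [0,1])
  i=1: ✓ (all of [1,2])
  i=2: ✓ (all of [2,3])
  i=3: ✓ (all of [3,4])
  i=4: ✗ (fails at j=5)
  i=5: ✗ (fails at j=5)

0, 1, 2, 3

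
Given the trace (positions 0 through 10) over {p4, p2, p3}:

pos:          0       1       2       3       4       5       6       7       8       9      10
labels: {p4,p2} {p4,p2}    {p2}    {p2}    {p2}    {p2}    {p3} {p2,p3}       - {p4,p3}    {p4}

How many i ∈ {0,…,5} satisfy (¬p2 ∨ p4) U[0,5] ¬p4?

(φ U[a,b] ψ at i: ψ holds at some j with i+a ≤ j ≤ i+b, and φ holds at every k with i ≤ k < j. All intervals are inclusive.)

Evaluate at each i in [0,5]:
  i=0: ✓ (rhs at j=2; lhs holds on [0,1])
  i=1: ✓ (rhs at j=2; lhs holds on [1,1])
  i=2: ✓ (rhs at j=2)
  i=3: ✓ (rhs at j=3)
  i=4: ✓ (rhs at j=4)
  i=5: ✓ (rhs at j=5)
Positions where it holds: {0, 1, 2, 3, 4, 5} → 6.

6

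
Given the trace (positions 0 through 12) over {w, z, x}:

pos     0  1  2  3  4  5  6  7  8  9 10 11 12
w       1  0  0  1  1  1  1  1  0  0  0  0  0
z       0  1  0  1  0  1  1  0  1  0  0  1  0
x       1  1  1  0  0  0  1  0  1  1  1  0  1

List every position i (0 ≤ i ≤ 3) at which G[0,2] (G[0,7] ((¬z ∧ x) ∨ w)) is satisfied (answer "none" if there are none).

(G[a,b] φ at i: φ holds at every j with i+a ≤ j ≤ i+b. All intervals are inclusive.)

Evaluate at each i in [0,3]:
  i=0: ✗ (fails at j=0)
  i=1: ✗ (fails at j=1)
  i=2: ✗ (fails at j=2)
  i=3: ✗ (fails at j=3)

none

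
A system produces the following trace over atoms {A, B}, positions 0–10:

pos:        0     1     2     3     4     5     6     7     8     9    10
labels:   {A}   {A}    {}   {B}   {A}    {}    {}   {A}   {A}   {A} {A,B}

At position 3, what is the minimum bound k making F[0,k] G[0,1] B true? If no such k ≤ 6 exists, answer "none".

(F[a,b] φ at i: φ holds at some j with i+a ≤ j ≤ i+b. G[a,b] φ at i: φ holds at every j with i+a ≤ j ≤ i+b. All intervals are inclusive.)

Scan j = 3,4,… for G[0,1] B:
  j=3: fails
  j=4: fails
  j=5: fails
  j=6: fails
  j=7: fails
  j=8: fails
  j=9: fails
No j in [3,9] satisfies it → none.

none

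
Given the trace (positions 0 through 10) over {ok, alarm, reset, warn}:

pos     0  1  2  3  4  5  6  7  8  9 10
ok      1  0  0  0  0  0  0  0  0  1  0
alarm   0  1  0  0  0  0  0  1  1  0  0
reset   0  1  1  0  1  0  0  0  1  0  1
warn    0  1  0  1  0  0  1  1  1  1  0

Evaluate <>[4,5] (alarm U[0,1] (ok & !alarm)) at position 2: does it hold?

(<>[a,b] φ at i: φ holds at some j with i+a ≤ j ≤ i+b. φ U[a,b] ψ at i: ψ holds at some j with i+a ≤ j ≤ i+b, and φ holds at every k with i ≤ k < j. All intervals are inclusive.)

Check (alarm U[0,1] (ok & !alarm)) at each j in [6,7]:
  j=6: fails
  j=7: fails
No position in the window satisfies it → formula fails.

Does not hold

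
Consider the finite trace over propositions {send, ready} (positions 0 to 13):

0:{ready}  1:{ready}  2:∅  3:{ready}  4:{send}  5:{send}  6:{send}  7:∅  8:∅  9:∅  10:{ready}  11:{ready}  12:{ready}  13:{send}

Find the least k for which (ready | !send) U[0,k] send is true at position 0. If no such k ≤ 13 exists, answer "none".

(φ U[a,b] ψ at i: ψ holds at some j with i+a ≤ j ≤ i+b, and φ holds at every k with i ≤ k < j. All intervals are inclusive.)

4

Need earliest j ≥ 0 with send, and (ready | !send) at every k in [0,j-1].
  j=0: rhs fails.
  j=1: rhs fails.
  j=2: rhs fails.
  j=3: rhs fails.
  j=4: rhs holds; lhs holds on [0,3]. k = 4.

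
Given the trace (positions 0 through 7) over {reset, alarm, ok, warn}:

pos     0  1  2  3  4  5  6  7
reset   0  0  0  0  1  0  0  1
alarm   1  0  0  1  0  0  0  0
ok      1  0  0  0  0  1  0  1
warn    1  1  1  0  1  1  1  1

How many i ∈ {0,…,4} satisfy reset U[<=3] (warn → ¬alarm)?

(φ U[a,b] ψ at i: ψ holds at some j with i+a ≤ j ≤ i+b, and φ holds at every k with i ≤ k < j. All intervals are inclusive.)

4

Evaluate at each i in [0,4]:
  i=0: ✗ (lhs fails at k=0 before rhs at j=1)
  i=1: ✓ (rhs at j=1)
  i=2: ✓ (rhs at j=2)
  i=3: ✓ (rhs at j=3)
  i=4: ✓ (rhs at j=4)
Positions where it holds: {1, 2, 3, 4} → 4.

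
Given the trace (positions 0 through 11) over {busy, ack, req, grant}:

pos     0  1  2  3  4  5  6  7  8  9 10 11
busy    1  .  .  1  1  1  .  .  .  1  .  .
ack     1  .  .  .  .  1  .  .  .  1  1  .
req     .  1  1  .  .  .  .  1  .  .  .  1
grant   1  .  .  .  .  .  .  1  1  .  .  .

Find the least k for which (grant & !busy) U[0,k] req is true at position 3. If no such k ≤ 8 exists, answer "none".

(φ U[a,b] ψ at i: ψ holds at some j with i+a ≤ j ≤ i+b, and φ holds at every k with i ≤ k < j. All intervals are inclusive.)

none

Need earliest j ≥ 3 with req, and (grant & !busy) at every k in [3,j-1].
  j=3: rhs fails.
  j=4: rhs fails.
  j=5: rhs fails.
  j=6: rhs fails.
  j=7: rhs holds but lhs fails at k=3.
  j=8: rhs fails.
  j=9: rhs fails.
  j=10: rhs fails.
  j=11: rhs holds but lhs fails at k=3.
No witness within the range → none.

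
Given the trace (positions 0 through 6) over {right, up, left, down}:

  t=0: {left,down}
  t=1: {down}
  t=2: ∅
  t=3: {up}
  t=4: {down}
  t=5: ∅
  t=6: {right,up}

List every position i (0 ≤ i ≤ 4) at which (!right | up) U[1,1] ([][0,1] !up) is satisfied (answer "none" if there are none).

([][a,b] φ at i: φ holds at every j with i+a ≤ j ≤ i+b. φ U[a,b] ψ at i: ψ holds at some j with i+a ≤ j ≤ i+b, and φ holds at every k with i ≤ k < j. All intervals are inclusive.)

0, 3

Evaluate at each i in [0,4]:
  i=0: ✓ (rhs at j=1; lhs holds on [0,0])
  i=1: ✗ (no rhs in [2,2])
  i=2: ✗ (no rhs in [3,3])
  i=3: ✓ (rhs at j=4; lhs holds on [3,3])
  i=4: ✗ (no rhs in [5,5])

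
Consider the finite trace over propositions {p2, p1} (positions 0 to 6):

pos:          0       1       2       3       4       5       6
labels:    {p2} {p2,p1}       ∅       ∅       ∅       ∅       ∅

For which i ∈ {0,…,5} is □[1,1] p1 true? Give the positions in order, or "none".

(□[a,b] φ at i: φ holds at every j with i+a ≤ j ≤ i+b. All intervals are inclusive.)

Evaluate at each i in [0,5]:
  i=0: ✓ (all of [1,1])
  i=1: ✗ (fails at j=2)
  i=2: ✗ (fails at j=3)
  i=3: ✗ (fails at j=4)
  i=4: ✗ (fails at j=5)
  i=5: ✗ (fails at j=6)

0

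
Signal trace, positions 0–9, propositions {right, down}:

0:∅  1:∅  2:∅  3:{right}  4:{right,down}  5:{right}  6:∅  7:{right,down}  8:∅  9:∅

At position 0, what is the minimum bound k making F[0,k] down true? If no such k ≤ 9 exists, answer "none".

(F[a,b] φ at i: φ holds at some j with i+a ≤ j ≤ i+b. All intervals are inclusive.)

4

Scan j = 0,1,… for down:
  j=0: fails
  j=1: fails
  j=2: fails
  j=3: fails
  j=4: holds
First hit at j=4, so smallest k = 4-0 = 4.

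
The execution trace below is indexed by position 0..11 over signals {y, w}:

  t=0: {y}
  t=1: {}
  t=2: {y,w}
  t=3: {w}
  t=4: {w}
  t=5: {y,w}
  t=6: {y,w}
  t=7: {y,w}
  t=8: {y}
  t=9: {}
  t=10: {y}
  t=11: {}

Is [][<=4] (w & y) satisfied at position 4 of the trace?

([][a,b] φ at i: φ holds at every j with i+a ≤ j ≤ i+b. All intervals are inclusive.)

Check (w & y) at every j in [4,8]:
  j=4: false
  j=5: true
  j=6: true
  j=7: true
  j=8: false
Fails at j=4 → formula fails.

False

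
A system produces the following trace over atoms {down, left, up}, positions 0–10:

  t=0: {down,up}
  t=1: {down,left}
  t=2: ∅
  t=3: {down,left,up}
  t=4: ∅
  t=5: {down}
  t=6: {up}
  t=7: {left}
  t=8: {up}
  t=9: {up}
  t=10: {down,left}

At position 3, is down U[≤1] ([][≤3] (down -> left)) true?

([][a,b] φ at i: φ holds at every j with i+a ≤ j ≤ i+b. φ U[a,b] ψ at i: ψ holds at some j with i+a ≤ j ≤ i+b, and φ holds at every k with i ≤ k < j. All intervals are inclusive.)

Need some j in [3,4] with [][≤3] (down -> left), and down at every k in [3,j-1].
  j=3: [][≤3] (down -> left) — fails at 5.
  j=4: [][≤3] (down -> left) — fails at 5.
No j in the window works → until fails.

No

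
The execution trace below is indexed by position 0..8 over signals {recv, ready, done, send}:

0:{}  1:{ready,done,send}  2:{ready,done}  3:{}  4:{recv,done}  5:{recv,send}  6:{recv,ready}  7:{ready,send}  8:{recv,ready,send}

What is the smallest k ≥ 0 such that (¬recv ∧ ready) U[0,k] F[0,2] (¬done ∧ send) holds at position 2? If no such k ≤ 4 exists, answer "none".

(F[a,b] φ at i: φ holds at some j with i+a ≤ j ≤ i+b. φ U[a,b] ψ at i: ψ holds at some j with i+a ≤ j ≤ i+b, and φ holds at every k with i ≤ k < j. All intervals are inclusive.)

Need earliest j ≥ 2 with F[0,2] (¬done ∧ send), and (¬recv ∧ ready) at every k in [2,j-1].
  j=2: rhs fails.
  j=3: rhs holds; lhs holds on [2,2]. k = 1.

1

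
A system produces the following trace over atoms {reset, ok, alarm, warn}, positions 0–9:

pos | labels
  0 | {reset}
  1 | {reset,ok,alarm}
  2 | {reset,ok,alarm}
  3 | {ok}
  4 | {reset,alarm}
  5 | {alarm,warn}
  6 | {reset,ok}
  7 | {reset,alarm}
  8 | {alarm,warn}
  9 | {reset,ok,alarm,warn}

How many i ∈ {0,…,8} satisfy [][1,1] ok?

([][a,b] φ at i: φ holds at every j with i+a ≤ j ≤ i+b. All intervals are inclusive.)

5

Evaluate at each i in [0,8]:
  i=0: ✓ (all of [1,1])
  i=1: ✓ (all of [2,2])
  i=2: ✓ (all of [3,3])
  i=3: ✗ (fails at j=4)
  i=4: ✗ (fails at j=5)
  i=5: ✓ (all of [6,6])
  i=6: ✗ (fails at j=7)
  i=7: ✗ (fails at j=8)
  i=8: ✓ (all of [9,9])
Positions where it holds: {0, 1, 2, 5, 8} → 5.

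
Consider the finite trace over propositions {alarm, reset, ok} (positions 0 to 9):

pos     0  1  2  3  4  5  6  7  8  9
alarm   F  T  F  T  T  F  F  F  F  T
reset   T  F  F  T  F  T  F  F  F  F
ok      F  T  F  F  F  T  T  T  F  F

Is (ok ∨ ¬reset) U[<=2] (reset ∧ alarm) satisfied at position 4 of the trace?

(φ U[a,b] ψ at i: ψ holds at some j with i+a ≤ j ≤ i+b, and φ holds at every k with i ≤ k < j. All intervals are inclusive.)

Does not hold

Need some j in [4,6] with (reset ∧ alarm), and (ok ∨ ¬reset) at every k in [4,j-1].
  j=4: (reset ∧ alarm) false.
  j=5: (reset ∧ alarm) false.
  j=6: (reset ∧ alarm) false.
No j in the window works → until fails.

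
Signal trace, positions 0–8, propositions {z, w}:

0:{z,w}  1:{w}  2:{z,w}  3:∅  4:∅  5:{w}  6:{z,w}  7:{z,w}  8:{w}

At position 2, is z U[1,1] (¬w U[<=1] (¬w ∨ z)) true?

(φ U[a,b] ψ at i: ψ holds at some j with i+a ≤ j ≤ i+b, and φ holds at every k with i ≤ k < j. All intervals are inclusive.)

Need some j in [3,3] with (¬w U[<=1] (¬w ∨ z)), and z at every k in [2,j-1].
  j=3: (¬w U[<=1] (¬w ∨ z)) holds; z holds at every k in [2,2] → satisfied.

Yes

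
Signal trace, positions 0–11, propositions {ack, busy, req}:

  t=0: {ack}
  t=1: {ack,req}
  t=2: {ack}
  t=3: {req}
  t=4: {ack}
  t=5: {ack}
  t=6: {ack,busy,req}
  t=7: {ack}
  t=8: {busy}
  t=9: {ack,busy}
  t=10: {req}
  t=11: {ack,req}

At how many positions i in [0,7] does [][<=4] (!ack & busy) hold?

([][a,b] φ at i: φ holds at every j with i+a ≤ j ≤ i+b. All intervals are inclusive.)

Evaluate at each i in [0,7]:
  i=0: ✗ (fails at j=0)
  i=1: ✗ (fails at j=1)
  i=2: ✗ (fails at j=2)
  i=3: ✗ (fails at j=3)
  i=4: ✗ (fails at j=4)
  i=5: ✗ (fails at j=5)
  i=6: ✗ (fails at j=6)
  i=7: ✗ (fails at j=7)
Positions where it holds: {} → 0.

0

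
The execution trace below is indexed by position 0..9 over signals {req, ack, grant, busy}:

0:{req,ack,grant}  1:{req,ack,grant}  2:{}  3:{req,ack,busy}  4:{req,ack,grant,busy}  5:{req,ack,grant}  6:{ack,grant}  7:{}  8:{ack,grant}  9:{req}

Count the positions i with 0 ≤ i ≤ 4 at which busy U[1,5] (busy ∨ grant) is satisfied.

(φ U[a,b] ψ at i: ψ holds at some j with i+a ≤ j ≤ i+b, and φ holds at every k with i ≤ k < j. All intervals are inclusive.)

Evaluate at each i in [0,4]:
  i=0: ✗ (lhs fails at k=0 before rhs at j=1)
  i=1: ✗ (lhs fails at k=1 before rhs at j=3)
  i=2: ✗ (lhs fails at k=2 before rhs at j=3)
  i=3: ✓ (rhs at j=4; lhs holds on [3,3])
  i=4: ✓ (rhs at j=5; lhs holds on [4,4])
Positions where it holds: {3, 4} → 2.

2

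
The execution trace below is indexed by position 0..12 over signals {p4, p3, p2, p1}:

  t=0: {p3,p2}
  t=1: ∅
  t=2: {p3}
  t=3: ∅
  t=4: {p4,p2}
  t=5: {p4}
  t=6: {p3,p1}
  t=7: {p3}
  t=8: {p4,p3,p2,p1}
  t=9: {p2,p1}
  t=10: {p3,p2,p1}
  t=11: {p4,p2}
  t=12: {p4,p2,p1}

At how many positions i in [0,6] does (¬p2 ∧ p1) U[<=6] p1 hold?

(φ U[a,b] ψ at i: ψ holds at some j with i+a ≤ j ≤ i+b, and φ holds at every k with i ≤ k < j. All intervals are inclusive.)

Evaluate at each i in [0,6]:
  i=0: ✗ (lhs fails at k=0 before rhs at j=6)
  i=1: ✗ (lhs fails at k=1 before rhs at j=6)
  i=2: ✗ (lhs fails at k=2 before rhs at j=6)
  i=3: ✗ (lhs fails at k=3 before rhs at j=6)
  i=4: ✗ (lhs fails at k=4 before rhs at j=6)
  i=5: ✗ (lhs fails at k=5 before rhs at j=6)
  i=6: ✓ (rhs at j=6)
Positions where it holds: {6} → 1.

1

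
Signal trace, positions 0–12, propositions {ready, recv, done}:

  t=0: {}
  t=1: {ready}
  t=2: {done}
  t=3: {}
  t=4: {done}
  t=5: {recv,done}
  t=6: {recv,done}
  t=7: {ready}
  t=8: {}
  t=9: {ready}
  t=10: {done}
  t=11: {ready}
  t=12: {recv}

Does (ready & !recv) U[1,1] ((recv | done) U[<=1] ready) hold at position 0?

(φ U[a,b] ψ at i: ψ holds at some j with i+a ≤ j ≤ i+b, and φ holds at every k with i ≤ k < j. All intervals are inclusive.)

Need some j in [1,1] with ((recv | done) U[<=1] ready), and (ready & !recv) at every k in [0,j-1].
  j=1: ((recv | done) U[<=1] ready) holds, but (ready & !recv) fails at k=0 → not this j.
No j in the window works → until fails.

No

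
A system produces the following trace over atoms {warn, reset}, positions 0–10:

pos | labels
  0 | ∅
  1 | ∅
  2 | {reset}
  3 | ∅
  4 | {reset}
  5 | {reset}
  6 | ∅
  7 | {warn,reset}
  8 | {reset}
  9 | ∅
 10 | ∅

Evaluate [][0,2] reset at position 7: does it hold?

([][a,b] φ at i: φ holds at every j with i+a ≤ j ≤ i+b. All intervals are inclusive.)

No

Check reset at every j in [7,9]:
  j=7: true
  j=8: true
  j=9: false
Fails at j=9 → formula fails.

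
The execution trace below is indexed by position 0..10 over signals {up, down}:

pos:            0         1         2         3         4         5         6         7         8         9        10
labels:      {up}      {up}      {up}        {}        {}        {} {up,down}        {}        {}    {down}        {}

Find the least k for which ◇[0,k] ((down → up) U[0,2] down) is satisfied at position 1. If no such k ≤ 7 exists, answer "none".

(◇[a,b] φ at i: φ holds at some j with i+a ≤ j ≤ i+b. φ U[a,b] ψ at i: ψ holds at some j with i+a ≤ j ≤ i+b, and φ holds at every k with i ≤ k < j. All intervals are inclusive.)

Scan j = 1,2,… for ((down → up) U[0,2] down):
  j=1: fails
  j=2: fails
  j=3: fails
  j=4: holds
First hit at j=4, so smallest k = 4-1 = 3.

3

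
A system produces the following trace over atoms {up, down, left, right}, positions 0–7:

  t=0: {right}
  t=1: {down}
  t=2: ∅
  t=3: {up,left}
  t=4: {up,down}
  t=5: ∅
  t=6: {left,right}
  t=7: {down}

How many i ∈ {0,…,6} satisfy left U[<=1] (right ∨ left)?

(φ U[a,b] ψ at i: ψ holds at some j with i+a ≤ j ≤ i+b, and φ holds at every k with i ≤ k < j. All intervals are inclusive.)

3

Evaluate at each i in [0,6]:
  i=0: ✓ (rhs at j=0)
  i=1: ✗ (no rhs in [1,2])
  i=2: ✗ (lhs fails at k=2 before rhs at j=3)
  i=3: ✓ (rhs at j=3)
  i=4: ✗ (no rhs in [4,5])
  i=5: ✗ (lhs fails at k=5 before rhs at j=6)
  i=6: ✓ (rhs at j=6)
Positions where it holds: {0, 3, 6} → 3.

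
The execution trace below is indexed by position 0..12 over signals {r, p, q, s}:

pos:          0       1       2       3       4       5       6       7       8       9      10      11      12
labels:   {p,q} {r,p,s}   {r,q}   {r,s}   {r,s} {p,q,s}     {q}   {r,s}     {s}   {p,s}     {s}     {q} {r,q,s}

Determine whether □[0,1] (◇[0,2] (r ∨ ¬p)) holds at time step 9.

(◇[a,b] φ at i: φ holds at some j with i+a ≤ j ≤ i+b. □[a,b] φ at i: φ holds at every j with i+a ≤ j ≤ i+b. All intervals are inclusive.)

Holds

Check ◇[0,2] (r ∨ ¬p) at every j in [9,10]:
  j=9: holds (witness at 10)
  j=10: holds (witness at 10)
All positions satisfy it → formula holds.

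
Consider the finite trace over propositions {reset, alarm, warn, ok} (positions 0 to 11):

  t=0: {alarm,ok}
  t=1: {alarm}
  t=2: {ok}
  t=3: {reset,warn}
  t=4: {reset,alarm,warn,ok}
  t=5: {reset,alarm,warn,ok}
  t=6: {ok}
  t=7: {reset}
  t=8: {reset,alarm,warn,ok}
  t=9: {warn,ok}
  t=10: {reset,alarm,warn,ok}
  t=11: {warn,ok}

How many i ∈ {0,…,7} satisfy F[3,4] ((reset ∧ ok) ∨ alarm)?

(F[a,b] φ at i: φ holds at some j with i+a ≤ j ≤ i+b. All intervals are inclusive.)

7

Evaluate at each i in [0,7]:
  i=0: ✓ (witness j=4)
  i=1: ✓ (witness j=4)
  i=2: ✓ (witness j=5)
  i=3: ✗ (none in [6,7])
  i=4: ✓ (witness j=8)
  i=5: ✓ (witness j=8)
  i=6: ✓ (witness j=10)
  i=7: ✓ (witness j=10)
Positions where it holds: {0, 1, 2, 4, 5, 6, 7} → 7.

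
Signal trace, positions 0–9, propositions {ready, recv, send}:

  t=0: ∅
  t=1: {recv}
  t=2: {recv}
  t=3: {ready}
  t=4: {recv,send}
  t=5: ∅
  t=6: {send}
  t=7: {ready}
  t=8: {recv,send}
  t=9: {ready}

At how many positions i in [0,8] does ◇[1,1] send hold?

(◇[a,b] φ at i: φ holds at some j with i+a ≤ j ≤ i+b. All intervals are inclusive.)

Evaluate at each i in [0,8]:
  i=0: ✗ (none in [1,1])
  i=1: ✗ (none in [2,2])
  i=2: ✗ (none in [3,3])
  i=3: ✓ (witness j=4)
  i=4: ✗ (none in [5,5])
  i=5: ✓ (witness j=6)
  i=6: ✗ (none in [7,7])
  i=7: ✓ (witness j=8)
  i=8: ✗ (none in [9,9])
Positions where it holds: {3, 5, 7} → 3.

3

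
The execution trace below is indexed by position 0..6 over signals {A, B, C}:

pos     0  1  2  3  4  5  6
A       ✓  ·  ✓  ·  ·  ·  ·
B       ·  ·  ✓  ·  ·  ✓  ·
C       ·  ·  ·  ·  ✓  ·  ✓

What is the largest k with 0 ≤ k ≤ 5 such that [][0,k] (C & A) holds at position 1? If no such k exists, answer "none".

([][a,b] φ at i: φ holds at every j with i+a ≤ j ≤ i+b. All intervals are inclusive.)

(C & A) must hold from j=1 onward; find where it first fails.
  j=1: fails → no k works.

none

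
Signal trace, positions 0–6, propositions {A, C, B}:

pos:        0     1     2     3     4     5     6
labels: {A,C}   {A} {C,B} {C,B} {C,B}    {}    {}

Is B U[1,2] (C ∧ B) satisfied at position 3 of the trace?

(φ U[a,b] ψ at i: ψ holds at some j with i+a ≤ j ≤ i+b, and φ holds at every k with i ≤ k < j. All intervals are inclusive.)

Yes

Need some j in [4,5] with (C ∧ B), and B at every k in [3,j-1].
  j=4: (C ∧ B) holds; B holds at every k in [3,3] → satisfied.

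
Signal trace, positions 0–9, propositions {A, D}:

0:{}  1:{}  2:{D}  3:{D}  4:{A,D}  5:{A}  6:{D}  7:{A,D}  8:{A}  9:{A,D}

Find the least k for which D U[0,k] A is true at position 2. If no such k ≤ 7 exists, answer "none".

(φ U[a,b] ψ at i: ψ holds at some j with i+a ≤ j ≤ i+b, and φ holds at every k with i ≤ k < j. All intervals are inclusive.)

Need earliest j ≥ 2 with A, and D at every k in [2,j-1].
  j=2: rhs fails.
  j=3: rhs fails.
  j=4: rhs holds; lhs holds on [2,3]. k = 2.

2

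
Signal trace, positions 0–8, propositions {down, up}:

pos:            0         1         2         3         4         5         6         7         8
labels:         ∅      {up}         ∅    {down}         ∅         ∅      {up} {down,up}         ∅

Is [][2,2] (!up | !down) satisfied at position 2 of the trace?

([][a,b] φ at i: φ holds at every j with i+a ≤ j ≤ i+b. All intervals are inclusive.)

Check (!up | !down) at every j in [4,4]:
  j=4: true
All positions satisfy it → formula holds.

True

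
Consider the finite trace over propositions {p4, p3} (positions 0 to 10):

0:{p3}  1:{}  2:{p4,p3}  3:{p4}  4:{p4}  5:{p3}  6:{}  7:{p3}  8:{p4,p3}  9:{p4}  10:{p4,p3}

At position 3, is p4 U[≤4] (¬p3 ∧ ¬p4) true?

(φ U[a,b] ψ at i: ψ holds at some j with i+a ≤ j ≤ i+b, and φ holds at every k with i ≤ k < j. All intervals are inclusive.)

False

Need some j in [3,7] with (¬p3 ∧ ¬p4), and p4 at every k in [3,j-1].
  j=3: (¬p3 ∧ ¬p4) false.
  j=4: (¬p3 ∧ ¬p4) false.
  j=5: (¬p3 ∧ ¬p4) false.
  j=6: (¬p3 ∧ ¬p4) holds, but p4 fails at k=5 → not this j.
  j=7: (¬p3 ∧ ¬p4) false.
No j in the window works → until fails.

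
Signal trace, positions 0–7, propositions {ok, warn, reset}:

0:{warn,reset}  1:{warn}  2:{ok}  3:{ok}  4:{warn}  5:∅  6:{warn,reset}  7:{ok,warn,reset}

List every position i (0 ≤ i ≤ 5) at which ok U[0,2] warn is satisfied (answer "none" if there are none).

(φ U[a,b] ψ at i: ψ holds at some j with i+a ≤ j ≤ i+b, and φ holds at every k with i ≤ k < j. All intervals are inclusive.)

0, 1, 2, 3, 4

Evaluate at each i in [0,5]:
  i=0: ✓ (rhs at j=0)
  i=1: ✓ (rhs at j=1)
  i=2: ✓ (rhs at j=4; lhs holds on [2,3])
  i=3: ✓ (rhs at j=4; lhs holds on [3,3])
  i=4: ✓ (rhs at j=4)
  i=5: ✗ (lhs fails at k=5 before rhs at j=6)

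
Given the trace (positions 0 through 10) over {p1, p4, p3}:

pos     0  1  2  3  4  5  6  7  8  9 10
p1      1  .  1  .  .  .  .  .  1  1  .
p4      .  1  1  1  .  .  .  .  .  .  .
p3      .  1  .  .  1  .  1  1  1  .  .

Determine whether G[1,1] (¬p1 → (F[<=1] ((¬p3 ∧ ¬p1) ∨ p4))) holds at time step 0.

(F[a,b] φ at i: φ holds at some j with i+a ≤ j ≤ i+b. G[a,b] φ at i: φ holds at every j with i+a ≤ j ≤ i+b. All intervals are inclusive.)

Holds

Check (¬p1 → (F[<=1] ((¬p3 ∧ ¬p1) ∨ p4))) at every j in [1,1]:
  j=1: antecedent true; consequent holds (witness at 1) → ✓
All positions satisfy it → formula holds.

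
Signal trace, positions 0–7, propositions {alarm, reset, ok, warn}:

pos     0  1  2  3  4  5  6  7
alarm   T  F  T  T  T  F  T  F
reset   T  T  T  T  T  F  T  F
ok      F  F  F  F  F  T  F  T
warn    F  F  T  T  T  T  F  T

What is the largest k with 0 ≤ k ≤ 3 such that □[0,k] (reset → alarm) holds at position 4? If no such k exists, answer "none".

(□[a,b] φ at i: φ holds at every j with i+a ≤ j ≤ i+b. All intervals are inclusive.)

3

(reset → alarm) must hold from j=4 onward; find where it first fails.
  j=4: holds
  j=5: holds
  j=6: holds
  j=7: holds
Holds through j=7; largest k = 3.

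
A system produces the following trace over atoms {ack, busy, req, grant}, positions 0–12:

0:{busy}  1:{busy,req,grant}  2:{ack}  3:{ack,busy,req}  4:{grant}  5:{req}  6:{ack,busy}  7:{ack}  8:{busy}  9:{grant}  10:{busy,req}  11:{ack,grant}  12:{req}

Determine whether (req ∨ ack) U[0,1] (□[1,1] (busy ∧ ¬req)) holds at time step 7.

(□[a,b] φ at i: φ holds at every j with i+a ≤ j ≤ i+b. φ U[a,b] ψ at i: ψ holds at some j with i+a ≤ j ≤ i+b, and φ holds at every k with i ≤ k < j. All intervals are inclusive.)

Holds

Need some j in [7,8] with □[1,1] (busy ∧ ¬req), and (req ∨ ack) at every k in [7,j-1].
  j=7: □[1,1] (busy ∧ ¬req) holds; no prefix to check → satisfied.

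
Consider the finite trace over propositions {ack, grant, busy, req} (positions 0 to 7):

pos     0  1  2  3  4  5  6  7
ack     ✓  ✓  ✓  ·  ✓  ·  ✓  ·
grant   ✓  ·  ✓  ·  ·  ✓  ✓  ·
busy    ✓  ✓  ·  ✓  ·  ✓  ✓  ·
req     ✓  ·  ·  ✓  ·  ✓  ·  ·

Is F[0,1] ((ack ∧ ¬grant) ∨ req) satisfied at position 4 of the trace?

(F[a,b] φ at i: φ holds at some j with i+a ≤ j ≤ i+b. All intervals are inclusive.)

Check ((ack ∧ ¬grant) ∨ req) at each j in [4,5]:
  j=4: true
  j=5: true
Found at j=4 → formula holds.

True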